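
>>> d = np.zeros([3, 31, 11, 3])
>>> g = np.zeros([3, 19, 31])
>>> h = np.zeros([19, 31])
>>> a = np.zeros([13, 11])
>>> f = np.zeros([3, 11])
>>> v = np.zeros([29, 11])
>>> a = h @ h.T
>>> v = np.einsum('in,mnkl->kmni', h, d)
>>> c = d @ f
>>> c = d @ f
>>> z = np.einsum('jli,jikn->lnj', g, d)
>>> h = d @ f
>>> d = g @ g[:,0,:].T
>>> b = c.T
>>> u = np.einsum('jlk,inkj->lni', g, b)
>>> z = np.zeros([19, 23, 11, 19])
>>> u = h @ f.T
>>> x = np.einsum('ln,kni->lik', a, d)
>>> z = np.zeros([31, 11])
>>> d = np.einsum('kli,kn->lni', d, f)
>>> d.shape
(19, 11, 3)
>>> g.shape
(3, 19, 31)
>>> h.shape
(3, 31, 11, 11)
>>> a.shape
(19, 19)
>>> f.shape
(3, 11)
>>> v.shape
(11, 3, 31, 19)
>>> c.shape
(3, 31, 11, 11)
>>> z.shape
(31, 11)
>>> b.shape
(11, 11, 31, 3)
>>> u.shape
(3, 31, 11, 3)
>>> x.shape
(19, 3, 3)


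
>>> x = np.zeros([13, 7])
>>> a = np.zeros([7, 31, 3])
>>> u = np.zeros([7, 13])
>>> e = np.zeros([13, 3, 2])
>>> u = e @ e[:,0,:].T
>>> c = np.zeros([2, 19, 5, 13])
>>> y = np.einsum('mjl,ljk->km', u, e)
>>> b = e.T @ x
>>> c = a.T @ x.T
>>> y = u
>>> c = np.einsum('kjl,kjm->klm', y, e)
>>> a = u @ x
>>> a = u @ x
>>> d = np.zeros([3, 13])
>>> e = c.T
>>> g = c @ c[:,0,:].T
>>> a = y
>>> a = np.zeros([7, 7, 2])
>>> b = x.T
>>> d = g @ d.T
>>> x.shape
(13, 7)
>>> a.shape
(7, 7, 2)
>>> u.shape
(13, 3, 13)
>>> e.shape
(2, 13, 13)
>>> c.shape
(13, 13, 2)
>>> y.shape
(13, 3, 13)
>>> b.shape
(7, 13)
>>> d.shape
(13, 13, 3)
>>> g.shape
(13, 13, 13)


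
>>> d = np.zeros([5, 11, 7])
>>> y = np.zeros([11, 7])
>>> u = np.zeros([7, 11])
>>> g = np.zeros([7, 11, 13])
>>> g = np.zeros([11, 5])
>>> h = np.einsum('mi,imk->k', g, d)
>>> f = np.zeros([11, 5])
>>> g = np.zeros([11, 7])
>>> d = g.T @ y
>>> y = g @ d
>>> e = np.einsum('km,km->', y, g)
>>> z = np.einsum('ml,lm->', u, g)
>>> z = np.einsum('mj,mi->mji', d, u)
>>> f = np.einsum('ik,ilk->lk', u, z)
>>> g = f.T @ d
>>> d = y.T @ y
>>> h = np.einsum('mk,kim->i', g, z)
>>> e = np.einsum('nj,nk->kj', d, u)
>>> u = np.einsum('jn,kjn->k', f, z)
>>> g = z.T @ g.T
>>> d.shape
(7, 7)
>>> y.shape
(11, 7)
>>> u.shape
(7,)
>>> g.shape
(11, 7, 11)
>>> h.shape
(7,)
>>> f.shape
(7, 11)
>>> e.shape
(11, 7)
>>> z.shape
(7, 7, 11)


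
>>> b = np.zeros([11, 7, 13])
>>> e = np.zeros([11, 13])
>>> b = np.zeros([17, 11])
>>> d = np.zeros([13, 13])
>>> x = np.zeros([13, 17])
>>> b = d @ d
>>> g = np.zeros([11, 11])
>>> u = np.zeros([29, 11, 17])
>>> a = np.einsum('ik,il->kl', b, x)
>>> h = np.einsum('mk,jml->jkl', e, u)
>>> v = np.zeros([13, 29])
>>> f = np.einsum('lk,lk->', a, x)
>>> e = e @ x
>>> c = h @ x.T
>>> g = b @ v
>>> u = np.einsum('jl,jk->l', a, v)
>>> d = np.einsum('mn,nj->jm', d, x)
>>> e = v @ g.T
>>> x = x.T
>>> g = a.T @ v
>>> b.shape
(13, 13)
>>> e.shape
(13, 13)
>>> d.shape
(17, 13)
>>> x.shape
(17, 13)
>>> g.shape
(17, 29)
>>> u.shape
(17,)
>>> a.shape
(13, 17)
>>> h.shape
(29, 13, 17)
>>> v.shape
(13, 29)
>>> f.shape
()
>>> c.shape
(29, 13, 13)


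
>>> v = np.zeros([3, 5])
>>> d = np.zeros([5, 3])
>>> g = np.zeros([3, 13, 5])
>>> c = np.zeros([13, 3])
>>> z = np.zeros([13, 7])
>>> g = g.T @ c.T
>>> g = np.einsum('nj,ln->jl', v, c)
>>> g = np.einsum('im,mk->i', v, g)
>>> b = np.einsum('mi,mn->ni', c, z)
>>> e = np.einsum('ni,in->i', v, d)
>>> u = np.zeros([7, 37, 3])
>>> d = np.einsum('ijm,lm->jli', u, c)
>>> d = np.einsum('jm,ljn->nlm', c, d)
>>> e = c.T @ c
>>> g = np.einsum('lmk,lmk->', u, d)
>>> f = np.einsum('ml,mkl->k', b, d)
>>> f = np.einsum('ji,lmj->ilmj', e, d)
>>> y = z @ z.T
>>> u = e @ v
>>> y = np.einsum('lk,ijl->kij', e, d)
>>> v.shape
(3, 5)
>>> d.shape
(7, 37, 3)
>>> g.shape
()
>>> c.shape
(13, 3)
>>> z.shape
(13, 7)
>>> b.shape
(7, 3)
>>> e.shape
(3, 3)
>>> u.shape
(3, 5)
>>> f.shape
(3, 7, 37, 3)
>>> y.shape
(3, 7, 37)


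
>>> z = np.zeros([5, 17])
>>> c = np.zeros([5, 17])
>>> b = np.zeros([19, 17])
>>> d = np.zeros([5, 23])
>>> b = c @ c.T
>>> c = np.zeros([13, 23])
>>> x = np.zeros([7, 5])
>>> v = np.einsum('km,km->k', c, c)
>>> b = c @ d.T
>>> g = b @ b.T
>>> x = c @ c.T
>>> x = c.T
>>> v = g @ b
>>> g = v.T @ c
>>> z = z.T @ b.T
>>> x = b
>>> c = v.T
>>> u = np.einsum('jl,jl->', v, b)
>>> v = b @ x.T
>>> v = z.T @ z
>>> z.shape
(17, 13)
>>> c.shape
(5, 13)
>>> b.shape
(13, 5)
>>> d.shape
(5, 23)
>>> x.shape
(13, 5)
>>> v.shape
(13, 13)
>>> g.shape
(5, 23)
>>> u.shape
()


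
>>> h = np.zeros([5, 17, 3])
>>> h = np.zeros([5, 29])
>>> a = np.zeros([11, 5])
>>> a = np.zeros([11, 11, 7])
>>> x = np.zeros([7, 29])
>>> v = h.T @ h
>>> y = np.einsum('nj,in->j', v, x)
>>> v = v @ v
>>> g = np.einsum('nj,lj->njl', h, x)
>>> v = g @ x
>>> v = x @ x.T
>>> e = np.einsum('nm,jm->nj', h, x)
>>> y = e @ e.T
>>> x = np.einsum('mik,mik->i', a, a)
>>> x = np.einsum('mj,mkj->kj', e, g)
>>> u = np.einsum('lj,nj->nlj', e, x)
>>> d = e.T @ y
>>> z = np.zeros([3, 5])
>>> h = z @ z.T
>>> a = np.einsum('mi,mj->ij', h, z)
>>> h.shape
(3, 3)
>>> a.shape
(3, 5)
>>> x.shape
(29, 7)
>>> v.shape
(7, 7)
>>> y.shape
(5, 5)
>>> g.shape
(5, 29, 7)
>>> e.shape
(5, 7)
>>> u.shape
(29, 5, 7)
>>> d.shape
(7, 5)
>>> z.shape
(3, 5)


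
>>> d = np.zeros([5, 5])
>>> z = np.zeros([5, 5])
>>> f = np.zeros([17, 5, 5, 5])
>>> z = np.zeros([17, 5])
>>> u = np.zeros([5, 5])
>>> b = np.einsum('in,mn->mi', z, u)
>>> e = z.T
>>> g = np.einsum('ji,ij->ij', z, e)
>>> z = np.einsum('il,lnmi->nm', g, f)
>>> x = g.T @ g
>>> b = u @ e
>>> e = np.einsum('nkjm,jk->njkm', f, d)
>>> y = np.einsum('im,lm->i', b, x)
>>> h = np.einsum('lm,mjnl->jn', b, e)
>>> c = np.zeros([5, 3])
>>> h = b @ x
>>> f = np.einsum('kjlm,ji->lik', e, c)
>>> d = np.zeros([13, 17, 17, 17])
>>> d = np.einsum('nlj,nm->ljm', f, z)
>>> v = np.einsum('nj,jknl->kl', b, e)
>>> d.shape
(3, 17, 5)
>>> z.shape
(5, 5)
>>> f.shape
(5, 3, 17)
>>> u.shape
(5, 5)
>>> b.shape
(5, 17)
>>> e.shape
(17, 5, 5, 5)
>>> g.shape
(5, 17)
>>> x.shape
(17, 17)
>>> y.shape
(5,)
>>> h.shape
(5, 17)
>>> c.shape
(5, 3)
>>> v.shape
(5, 5)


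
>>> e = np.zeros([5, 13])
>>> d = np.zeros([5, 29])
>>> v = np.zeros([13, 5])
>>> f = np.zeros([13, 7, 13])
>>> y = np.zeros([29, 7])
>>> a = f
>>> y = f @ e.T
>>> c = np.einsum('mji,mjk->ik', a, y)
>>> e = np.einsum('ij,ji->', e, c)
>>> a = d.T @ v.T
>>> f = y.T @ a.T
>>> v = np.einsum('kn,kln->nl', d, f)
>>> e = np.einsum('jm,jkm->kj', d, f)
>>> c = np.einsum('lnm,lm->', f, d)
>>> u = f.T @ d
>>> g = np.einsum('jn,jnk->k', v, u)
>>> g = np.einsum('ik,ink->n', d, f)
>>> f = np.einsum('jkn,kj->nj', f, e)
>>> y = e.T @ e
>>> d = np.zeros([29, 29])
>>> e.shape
(7, 5)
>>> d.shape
(29, 29)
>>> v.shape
(29, 7)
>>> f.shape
(29, 5)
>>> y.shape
(5, 5)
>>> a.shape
(29, 13)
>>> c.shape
()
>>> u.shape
(29, 7, 29)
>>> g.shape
(7,)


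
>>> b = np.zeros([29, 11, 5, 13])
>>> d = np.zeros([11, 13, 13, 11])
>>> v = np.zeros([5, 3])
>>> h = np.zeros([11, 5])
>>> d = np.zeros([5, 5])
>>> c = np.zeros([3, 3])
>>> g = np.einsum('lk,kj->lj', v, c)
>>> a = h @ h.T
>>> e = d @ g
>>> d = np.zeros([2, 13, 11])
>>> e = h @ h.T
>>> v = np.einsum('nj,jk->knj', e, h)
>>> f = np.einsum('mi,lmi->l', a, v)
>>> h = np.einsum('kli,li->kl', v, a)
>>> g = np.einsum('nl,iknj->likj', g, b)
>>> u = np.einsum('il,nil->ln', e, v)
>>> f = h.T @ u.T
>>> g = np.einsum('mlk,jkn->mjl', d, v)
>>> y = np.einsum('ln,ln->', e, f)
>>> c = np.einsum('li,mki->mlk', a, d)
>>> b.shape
(29, 11, 5, 13)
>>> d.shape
(2, 13, 11)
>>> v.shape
(5, 11, 11)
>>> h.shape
(5, 11)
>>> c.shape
(2, 11, 13)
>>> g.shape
(2, 5, 13)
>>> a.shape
(11, 11)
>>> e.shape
(11, 11)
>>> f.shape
(11, 11)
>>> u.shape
(11, 5)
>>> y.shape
()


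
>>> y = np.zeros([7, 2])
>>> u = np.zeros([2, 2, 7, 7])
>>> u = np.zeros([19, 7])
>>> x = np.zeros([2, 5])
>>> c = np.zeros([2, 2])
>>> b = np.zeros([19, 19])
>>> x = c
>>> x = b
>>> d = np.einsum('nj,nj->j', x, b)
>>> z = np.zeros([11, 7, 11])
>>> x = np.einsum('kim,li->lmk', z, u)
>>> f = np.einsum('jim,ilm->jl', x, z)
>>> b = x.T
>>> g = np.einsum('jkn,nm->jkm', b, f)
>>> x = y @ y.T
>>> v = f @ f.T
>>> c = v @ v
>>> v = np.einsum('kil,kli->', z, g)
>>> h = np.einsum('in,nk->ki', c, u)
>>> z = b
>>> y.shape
(7, 2)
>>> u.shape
(19, 7)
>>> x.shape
(7, 7)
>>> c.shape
(19, 19)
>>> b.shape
(11, 11, 19)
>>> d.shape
(19,)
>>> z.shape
(11, 11, 19)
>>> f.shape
(19, 7)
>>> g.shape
(11, 11, 7)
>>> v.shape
()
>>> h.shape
(7, 19)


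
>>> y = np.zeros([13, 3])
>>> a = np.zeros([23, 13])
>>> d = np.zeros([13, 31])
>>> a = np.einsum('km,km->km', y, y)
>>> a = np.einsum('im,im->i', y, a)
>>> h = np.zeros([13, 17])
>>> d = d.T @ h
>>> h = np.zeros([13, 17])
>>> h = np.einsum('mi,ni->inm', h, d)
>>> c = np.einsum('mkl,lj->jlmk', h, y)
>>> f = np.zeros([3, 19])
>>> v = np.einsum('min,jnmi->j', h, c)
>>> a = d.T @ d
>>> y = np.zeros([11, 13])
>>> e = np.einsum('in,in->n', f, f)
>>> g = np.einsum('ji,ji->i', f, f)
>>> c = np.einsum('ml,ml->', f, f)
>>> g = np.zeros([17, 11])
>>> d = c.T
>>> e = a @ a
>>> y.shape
(11, 13)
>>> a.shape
(17, 17)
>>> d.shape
()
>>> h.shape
(17, 31, 13)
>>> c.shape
()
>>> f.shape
(3, 19)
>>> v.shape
(3,)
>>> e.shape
(17, 17)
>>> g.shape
(17, 11)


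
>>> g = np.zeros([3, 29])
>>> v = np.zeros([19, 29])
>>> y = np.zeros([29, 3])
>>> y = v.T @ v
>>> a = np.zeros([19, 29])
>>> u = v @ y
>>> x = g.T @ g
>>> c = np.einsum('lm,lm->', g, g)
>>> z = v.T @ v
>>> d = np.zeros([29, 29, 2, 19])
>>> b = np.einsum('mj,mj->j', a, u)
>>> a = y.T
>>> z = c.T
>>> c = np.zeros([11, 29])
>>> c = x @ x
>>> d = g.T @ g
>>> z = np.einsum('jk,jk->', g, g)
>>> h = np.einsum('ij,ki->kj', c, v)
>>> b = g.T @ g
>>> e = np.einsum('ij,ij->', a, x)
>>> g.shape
(3, 29)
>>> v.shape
(19, 29)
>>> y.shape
(29, 29)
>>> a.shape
(29, 29)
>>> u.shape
(19, 29)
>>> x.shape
(29, 29)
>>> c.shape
(29, 29)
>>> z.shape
()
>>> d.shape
(29, 29)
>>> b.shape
(29, 29)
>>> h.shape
(19, 29)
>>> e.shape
()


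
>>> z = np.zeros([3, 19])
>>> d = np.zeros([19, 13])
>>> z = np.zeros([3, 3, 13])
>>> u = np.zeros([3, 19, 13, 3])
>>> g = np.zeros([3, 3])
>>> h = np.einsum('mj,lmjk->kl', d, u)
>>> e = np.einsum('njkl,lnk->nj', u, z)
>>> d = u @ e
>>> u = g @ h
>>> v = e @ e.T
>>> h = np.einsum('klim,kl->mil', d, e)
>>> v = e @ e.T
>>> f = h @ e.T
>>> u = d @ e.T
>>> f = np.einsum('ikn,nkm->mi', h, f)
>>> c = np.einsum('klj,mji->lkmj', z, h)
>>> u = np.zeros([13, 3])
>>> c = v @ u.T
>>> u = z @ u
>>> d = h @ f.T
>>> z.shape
(3, 3, 13)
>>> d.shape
(19, 13, 3)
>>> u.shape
(3, 3, 3)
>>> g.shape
(3, 3)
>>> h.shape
(19, 13, 19)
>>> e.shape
(3, 19)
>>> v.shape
(3, 3)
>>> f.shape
(3, 19)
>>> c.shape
(3, 13)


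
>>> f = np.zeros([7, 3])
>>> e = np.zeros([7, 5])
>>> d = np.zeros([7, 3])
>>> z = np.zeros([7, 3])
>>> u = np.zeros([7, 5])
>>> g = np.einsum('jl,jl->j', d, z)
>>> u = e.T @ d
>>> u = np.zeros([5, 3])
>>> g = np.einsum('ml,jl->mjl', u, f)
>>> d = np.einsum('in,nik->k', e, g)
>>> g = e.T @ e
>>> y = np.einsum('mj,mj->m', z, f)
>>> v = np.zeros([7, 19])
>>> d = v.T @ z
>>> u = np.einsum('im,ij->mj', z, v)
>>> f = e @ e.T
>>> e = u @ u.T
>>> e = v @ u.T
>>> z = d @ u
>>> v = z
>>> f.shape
(7, 7)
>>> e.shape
(7, 3)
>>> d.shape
(19, 3)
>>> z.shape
(19, 19)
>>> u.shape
(3, 19)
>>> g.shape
(5, 5)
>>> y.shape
(7,)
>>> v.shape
(19, 19)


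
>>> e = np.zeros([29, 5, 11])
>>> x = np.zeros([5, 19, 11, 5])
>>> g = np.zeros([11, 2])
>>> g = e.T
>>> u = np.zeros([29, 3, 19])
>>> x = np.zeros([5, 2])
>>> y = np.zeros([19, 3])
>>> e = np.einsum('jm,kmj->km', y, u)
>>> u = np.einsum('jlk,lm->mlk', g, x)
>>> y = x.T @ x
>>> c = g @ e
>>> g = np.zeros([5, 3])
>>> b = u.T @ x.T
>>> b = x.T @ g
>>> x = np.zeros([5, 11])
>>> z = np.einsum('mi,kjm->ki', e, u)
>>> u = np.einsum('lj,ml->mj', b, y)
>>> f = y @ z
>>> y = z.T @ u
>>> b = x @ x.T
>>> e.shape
(29, 3)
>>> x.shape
(5, 11)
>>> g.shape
(5, 3)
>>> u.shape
(2, 3)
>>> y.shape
(3, 3)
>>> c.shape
(11, 5, 3)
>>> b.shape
(5, 5)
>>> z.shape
(2, 3)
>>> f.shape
(2, 3)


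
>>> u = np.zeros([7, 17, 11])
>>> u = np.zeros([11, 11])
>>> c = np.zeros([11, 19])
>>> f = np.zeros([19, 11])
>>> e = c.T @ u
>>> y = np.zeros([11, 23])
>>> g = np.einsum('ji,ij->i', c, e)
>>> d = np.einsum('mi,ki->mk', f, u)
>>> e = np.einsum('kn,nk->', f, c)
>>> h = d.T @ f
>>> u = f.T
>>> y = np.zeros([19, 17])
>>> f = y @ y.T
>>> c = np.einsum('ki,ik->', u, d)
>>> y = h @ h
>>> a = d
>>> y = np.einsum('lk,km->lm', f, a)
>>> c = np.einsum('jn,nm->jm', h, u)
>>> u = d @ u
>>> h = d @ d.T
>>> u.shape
(19, 19)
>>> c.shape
(11, 19)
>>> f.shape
(19, 19)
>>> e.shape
()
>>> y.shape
(19, 11)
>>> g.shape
(19,)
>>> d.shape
(19, 11)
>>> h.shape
(19, 19)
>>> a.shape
(19, 11)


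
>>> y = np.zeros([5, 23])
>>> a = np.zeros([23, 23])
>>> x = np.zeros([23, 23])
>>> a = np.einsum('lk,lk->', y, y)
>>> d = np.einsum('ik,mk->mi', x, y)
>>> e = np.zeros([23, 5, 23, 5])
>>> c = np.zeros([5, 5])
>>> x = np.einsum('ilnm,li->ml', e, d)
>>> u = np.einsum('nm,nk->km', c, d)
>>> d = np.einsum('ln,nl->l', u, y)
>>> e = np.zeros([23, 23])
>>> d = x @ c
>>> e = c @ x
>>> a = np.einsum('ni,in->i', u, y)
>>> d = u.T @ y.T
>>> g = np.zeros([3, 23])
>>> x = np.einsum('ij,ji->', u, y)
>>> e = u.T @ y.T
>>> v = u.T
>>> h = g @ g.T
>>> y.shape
(5, 23)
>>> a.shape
(5,)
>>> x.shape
()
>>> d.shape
(5, 5)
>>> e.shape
(5, 5)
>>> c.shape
(5, 5)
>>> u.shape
(23, 5)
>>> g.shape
(3, 23)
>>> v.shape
(5, 23)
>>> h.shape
(3, 3)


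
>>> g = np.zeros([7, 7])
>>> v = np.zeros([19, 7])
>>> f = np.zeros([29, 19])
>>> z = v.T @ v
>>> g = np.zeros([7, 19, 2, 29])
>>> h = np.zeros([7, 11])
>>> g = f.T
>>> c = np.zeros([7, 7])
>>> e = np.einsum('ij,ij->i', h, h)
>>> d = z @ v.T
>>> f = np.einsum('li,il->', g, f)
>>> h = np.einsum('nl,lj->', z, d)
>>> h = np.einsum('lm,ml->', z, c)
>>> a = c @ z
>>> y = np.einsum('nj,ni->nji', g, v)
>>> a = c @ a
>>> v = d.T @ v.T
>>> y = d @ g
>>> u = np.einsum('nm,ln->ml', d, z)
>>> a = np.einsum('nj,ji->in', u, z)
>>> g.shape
(19, 29)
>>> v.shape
(19, 19)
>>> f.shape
()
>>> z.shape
(7, 7)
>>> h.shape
()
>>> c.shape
(7, 7)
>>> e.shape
(7,)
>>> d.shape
(7, 19)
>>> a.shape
(7, 19)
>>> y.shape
(7, 29)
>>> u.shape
(19, 7)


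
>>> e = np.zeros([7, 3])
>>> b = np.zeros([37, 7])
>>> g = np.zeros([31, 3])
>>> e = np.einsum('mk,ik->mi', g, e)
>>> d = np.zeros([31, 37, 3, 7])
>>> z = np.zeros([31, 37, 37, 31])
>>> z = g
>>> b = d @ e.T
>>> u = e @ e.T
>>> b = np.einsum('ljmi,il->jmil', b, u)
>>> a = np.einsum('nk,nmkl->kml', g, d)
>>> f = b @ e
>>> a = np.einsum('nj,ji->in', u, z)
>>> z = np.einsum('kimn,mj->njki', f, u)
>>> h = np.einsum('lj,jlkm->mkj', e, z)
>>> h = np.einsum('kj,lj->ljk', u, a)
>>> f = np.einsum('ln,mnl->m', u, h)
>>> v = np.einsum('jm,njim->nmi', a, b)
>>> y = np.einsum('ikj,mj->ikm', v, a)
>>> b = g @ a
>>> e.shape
(31, 7)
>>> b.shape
(31, 31)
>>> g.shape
(31, 3)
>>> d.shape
(31, 37, 3, 7)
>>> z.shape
(7, 31, 37, 3)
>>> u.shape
(31, 31)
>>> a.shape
(3, 31)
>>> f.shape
(3,)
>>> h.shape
(3, 31, 31)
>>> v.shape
(37, 31, 31)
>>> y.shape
(37, 31, 3)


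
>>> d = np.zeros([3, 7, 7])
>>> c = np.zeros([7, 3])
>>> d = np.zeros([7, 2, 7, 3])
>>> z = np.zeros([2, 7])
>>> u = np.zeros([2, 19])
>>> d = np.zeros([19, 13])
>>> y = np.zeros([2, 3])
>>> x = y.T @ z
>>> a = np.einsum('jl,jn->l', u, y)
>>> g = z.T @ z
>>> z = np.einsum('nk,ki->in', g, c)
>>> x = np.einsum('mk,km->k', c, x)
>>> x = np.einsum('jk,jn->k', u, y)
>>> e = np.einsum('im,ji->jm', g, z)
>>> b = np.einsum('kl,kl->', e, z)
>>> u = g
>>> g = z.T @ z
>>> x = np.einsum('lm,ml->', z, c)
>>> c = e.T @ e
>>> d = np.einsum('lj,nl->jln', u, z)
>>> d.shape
(7, 7, 3)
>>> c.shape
(7, 7)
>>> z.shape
(3, 7)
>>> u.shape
(7, 7)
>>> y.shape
(2, 3)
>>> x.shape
()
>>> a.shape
(19,)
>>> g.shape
(7, 7)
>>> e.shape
(3, 7)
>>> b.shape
()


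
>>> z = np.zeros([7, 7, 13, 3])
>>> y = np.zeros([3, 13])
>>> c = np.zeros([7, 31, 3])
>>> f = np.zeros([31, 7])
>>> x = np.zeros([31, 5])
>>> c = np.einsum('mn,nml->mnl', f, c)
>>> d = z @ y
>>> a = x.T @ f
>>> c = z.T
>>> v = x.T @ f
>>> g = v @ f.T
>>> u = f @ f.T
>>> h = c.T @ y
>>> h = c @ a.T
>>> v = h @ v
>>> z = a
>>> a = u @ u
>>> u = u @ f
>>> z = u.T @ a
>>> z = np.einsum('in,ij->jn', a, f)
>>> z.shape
(7, 31)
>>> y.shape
(3, 13)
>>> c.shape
(3, 13, 7, 7)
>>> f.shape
(31, 7)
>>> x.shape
(31, 5)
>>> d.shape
(7, 7, 13, 13)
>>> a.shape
(31, 31)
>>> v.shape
(3, 13, 7, 7)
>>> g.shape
(5, 31)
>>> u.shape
(31, 7)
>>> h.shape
(3, 13, 7, 5)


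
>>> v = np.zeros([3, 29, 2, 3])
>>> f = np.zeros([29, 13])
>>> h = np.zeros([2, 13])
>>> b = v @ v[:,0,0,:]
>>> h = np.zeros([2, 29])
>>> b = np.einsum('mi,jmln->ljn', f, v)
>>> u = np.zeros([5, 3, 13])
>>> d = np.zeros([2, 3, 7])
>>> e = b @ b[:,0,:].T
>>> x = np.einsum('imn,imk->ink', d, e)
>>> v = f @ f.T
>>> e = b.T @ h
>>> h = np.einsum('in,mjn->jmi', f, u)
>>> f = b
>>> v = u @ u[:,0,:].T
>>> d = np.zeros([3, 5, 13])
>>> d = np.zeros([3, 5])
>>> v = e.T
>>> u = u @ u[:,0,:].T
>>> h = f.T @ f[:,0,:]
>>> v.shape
(29, 3, 3)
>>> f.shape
(2, 3, 3)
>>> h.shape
(3, 3, 3)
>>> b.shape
(2, 3, 3)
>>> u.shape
(5, 3, 5)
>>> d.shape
(3, 5)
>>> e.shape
(3, 3, 29)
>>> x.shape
(2, 7, 2)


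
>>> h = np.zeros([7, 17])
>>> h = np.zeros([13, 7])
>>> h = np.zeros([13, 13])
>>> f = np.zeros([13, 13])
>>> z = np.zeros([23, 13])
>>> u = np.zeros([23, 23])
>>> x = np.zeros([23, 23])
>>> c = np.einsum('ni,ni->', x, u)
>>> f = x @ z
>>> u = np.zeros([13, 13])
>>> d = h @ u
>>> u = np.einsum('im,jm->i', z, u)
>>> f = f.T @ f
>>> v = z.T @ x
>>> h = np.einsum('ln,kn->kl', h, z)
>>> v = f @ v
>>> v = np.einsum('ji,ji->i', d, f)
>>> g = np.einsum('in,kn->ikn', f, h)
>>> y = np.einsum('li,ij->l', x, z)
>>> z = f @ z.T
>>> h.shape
(23, 13)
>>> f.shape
(13, 13)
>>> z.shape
(13, 23)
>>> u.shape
(23,)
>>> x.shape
(23, 23)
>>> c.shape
()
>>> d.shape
(13, 13)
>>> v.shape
(13,)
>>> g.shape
(13, 23, 13)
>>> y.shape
(23,)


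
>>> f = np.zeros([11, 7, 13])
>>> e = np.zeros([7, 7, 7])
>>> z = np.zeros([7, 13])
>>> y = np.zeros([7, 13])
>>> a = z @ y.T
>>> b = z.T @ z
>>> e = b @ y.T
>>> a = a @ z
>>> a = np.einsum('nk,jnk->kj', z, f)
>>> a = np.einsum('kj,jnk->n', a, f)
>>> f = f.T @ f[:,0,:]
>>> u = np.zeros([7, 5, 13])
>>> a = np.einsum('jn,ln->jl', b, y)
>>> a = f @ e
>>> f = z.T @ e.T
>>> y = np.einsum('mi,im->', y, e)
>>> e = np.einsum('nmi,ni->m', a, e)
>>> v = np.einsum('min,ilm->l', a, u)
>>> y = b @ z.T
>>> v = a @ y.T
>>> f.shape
(13, 13)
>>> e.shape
(7,)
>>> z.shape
(7, 13)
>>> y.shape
(13, 7)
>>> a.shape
(13, 7, 7)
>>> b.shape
(13, 13)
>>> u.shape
(7, 5, 13)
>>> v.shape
(13, 7, 13)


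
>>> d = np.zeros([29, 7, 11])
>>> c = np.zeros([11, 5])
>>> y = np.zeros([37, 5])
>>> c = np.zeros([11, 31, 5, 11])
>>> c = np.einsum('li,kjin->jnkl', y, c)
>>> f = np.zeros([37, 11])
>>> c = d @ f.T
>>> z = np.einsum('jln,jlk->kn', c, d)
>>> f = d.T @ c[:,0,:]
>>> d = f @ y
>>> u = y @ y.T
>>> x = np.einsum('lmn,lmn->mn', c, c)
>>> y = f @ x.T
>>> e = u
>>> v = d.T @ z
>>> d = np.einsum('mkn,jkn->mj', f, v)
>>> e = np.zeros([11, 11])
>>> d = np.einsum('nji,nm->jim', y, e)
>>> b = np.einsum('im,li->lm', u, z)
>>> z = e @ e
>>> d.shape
(7, 7, 11)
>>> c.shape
(29, 7, 37)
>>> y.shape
(11, 7, 7)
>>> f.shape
(11, 7, 37)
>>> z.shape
(11, 11)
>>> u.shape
(37, 37)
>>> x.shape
(7, 37)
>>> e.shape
(11, 11)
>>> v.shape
(5, 7, 37)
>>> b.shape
(11, 37)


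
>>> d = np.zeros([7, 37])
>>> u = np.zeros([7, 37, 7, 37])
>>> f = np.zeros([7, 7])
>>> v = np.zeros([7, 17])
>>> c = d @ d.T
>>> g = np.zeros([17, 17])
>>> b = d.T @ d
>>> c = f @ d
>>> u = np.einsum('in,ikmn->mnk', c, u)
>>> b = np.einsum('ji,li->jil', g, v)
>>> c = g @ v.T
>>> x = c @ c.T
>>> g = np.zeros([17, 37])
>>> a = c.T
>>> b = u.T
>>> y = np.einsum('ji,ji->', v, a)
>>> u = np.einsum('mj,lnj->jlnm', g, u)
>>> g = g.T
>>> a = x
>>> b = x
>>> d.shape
(7, 37)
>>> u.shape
(37, 7, 37, 17)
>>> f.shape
(7, 7)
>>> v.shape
(7, 17)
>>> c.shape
(17, 7)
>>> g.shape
(37, 17)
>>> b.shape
(17, 17)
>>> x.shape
(17, 17)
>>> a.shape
(17, 17)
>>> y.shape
()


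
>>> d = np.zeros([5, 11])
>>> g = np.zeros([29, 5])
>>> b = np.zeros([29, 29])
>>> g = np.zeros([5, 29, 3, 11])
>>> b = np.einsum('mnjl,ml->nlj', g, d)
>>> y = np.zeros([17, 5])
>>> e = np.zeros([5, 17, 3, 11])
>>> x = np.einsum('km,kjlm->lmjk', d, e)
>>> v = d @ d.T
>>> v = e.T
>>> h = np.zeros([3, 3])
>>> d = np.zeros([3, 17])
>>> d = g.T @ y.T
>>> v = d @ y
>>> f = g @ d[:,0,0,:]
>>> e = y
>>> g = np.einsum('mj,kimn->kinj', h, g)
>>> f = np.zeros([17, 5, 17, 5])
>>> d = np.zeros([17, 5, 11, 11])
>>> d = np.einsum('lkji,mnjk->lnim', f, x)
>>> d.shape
(17, 11, 5, 3)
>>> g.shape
(5, 29, 11, 3)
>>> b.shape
(29, 11, 3)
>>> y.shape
(17, 5)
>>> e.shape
(17, 5)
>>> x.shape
(3, 11, 17, 5)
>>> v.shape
(11, 3, 29, 5)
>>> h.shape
(3, 3)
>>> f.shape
(17, 5, 17, 5)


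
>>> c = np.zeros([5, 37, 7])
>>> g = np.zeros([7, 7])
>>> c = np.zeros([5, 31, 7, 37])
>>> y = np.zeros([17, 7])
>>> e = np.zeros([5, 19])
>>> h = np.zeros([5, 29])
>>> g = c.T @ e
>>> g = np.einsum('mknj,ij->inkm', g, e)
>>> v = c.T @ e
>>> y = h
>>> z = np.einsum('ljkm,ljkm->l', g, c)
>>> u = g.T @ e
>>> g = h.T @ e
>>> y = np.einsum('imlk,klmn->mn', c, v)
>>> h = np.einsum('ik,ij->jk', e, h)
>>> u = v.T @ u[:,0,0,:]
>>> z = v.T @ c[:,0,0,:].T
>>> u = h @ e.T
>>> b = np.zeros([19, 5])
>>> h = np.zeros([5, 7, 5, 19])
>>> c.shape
(5, 31, 7, 37)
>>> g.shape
(29, 19)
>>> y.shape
(31, 19)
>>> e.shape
(5, 19)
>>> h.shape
(5, 7, 5, 19)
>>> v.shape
(37, 7, 31, 19)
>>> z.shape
(19, 31, 7, 5)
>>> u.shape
(29, 5)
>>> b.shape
(19, 5)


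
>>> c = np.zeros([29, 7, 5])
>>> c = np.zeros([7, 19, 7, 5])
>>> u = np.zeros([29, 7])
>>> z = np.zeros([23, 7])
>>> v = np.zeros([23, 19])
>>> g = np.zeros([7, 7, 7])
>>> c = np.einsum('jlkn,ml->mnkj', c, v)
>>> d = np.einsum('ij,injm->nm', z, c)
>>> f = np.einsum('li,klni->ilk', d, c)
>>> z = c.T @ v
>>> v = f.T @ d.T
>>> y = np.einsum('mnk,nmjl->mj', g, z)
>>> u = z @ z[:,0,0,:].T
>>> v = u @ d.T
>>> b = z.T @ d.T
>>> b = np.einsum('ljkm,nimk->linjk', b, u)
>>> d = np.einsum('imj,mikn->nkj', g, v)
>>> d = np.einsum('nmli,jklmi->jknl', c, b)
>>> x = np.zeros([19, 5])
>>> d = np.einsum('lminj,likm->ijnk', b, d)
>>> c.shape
(23, 5, 7, 7)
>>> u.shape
(7, 7, 5, 7)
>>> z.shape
(7, 7, 5, 19)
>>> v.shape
(7, 7, 5, 5)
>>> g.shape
(7, 7, 7)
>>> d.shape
(7, 7, 5, 23)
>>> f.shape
(7, 5, 23)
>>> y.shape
(7, 5)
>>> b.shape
(19, 7, 7, 5, 7)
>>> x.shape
(19, 5)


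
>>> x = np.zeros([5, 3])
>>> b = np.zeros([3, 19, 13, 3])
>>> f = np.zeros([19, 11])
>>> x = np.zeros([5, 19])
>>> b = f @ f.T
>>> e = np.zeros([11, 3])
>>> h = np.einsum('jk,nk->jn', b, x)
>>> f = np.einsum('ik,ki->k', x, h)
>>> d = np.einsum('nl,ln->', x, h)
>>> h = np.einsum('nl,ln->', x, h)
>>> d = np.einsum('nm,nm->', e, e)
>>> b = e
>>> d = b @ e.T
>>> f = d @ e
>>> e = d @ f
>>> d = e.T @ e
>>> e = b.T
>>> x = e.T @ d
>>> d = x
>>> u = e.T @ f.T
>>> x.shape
(11, 3)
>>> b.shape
(11, 3)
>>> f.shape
(11, 3)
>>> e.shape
(3, 11)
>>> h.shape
()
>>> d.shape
(11, 3)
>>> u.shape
(11, 11)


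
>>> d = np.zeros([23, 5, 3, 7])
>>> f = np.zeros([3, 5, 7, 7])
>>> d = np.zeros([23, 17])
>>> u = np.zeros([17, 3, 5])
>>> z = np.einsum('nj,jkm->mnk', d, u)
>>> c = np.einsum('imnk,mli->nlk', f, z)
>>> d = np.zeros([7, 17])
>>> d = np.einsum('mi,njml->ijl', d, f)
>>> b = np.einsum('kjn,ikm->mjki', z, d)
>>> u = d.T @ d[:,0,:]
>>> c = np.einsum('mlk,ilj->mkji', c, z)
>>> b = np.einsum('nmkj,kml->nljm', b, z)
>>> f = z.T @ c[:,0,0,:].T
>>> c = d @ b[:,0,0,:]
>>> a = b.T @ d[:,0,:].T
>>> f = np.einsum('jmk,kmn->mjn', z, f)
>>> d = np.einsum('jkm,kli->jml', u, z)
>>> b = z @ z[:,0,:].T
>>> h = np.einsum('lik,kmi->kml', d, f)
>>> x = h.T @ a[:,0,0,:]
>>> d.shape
(7, 7, 23)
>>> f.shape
(23, 5, 7)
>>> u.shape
(7, 5, 7)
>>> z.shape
(5, 23, 3)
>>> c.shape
(17, 5, 23)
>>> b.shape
(5, 23, 5)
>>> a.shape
(23, 17, 3, 17)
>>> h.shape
(23, 5, 7)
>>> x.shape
(7, 5, 17)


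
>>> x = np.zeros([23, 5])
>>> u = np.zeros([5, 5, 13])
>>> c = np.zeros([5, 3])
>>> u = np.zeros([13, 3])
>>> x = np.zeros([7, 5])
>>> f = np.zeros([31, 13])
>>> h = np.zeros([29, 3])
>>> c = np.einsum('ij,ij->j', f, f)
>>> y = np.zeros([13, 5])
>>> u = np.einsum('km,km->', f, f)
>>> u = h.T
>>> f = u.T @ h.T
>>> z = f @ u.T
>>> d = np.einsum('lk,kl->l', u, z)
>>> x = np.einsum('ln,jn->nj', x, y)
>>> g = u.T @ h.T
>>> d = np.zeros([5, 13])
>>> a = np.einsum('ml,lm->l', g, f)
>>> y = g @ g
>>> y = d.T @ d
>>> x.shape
(5, 13)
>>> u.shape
(3, 29)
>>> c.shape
(13,)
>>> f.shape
(29, 29)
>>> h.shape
(29, 3)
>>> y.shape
(13, 13)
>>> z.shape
(29, 3)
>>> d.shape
(5, 13)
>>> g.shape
(29, 29)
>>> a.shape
(29,)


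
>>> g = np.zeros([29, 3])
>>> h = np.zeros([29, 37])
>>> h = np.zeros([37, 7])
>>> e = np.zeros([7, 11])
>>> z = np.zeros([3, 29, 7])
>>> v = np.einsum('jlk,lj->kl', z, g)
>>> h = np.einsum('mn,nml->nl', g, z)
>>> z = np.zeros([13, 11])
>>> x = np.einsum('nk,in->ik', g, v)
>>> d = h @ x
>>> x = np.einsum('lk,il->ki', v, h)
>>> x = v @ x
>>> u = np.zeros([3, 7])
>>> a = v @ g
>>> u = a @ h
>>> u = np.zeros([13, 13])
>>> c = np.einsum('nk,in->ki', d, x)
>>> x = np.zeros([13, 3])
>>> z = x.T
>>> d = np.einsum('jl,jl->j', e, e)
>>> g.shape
(29, 3)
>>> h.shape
(3, 7)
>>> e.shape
(7, 11)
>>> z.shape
(3, 13)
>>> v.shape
(7, 29)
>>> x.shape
(13, 3)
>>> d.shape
(7,)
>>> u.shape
(13, 13)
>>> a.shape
(7, 3)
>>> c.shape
(3, 7)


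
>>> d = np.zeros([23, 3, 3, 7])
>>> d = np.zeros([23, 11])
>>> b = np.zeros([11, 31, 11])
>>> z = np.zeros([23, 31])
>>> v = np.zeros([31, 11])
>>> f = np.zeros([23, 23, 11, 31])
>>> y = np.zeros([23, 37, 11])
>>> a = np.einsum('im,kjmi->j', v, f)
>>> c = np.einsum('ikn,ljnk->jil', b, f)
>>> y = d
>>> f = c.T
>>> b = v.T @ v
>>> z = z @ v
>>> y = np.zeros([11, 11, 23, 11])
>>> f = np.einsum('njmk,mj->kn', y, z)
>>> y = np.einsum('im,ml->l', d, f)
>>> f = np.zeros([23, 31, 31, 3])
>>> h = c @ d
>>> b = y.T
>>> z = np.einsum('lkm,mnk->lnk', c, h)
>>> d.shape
(23, 11)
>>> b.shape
(11,)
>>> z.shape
(23, 11, 11)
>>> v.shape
(31, 11)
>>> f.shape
(23, 31, 31, 3)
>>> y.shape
(11,)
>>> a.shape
(23,)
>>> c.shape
(23, 11, 23)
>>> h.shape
(23, 11, 11)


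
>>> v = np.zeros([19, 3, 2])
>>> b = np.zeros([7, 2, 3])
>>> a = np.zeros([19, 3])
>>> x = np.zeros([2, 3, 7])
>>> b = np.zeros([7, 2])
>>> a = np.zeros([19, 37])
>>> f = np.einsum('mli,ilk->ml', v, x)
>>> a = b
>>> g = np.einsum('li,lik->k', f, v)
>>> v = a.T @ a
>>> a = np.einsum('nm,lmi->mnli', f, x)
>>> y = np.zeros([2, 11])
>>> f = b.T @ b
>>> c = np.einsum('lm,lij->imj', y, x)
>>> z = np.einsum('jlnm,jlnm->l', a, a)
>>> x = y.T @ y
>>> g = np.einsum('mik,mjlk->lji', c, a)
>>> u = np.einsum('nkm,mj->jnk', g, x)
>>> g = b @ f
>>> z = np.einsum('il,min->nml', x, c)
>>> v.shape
(2, 2)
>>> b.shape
(7, 2)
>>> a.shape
(3, 19, 2, 7)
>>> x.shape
(11, 11)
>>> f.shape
(2, 2)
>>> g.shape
(7, 2)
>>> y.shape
(2, 11)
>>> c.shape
(3, 11, 7)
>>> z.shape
(7, 3, 11)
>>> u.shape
(11, 2, 19)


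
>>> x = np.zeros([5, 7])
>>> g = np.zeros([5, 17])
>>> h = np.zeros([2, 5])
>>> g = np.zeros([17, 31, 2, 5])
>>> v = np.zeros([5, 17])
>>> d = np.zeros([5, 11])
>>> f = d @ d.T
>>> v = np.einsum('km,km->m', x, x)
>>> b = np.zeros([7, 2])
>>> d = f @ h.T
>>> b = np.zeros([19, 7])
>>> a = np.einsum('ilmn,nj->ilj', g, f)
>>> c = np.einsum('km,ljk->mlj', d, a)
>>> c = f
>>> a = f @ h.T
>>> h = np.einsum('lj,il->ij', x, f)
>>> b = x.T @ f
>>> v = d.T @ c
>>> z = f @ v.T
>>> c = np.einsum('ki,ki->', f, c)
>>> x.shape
(5, 7)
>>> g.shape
(17, 31, 2, 5)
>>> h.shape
(5, 7)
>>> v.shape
(2, 5)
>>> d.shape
(5, 2)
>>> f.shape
(5, 5)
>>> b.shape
(7, 5)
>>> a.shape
(5, 2)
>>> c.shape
()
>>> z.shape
(5, 2)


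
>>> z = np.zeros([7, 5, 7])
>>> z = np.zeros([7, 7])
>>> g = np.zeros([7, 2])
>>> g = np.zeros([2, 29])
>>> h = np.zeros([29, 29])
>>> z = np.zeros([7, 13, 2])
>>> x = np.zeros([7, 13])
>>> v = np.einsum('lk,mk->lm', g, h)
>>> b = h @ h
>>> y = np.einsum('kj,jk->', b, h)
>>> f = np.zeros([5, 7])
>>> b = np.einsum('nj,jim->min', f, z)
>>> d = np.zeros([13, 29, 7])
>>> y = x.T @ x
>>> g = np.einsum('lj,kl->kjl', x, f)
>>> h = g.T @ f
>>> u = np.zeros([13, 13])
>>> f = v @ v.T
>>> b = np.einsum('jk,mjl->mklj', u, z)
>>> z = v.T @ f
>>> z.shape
(29, 2)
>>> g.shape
(5, 13, 7)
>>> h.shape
(7, 13, 7)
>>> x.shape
(7, 13)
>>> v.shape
(2, 29)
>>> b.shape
(7, 13, 2, 13)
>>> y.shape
(13, 13)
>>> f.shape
(2, 2)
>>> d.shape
(13, 29, 7)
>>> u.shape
(13, 13)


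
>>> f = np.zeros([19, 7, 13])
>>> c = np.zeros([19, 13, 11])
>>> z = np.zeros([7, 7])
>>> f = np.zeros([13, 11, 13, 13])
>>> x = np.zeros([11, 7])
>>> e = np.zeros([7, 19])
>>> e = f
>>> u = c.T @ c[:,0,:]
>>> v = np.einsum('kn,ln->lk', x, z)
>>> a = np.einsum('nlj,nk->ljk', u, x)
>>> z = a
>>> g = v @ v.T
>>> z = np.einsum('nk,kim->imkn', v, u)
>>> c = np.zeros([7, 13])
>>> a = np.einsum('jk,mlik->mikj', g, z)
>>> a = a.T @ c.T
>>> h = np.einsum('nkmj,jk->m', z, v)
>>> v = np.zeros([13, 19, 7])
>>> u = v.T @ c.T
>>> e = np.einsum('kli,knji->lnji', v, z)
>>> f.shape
(13, 11, 13, 13)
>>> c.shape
(7, 13)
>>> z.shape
(13, 11, 11, 7)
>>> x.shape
(11, 7)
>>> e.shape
(19, 11, 11, 7)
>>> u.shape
(7, 19, 7)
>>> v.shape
(13, 19, 7)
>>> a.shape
(7, 7, 11, 7)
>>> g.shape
(7, 7)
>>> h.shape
(11,)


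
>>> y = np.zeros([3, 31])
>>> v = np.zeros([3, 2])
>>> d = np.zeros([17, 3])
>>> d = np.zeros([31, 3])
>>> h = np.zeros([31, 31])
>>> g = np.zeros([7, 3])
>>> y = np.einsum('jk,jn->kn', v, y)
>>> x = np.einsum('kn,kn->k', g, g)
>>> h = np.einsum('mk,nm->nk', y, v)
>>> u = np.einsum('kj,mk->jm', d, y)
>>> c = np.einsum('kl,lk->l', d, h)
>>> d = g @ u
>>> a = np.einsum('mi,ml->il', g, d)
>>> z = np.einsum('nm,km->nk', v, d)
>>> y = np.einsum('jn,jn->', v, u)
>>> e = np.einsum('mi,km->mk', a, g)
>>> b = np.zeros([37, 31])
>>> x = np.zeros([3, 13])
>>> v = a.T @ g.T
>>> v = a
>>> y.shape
()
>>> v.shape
(3, 2)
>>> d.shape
(7, 2)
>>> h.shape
(3, 31)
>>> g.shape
(7, 3)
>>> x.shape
(3, 13)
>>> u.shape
(3, 2)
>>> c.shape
(3,)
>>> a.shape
(3, 2)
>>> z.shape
(3, 7)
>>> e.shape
(3, 7)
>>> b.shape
(37, 31)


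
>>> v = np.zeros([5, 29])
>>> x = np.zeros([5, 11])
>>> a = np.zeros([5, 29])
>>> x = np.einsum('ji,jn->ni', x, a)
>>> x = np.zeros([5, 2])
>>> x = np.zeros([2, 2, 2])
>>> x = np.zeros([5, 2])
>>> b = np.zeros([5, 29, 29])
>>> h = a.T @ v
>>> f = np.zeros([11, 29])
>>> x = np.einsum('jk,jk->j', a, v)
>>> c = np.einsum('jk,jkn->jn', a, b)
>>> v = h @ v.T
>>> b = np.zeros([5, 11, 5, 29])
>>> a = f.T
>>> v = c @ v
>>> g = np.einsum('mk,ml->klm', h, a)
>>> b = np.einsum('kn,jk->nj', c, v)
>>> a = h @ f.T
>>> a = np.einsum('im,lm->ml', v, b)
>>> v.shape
(5, 5)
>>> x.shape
(5,)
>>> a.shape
(5, 29)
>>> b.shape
(29, 5)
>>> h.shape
(29, 29)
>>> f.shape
(11, 29)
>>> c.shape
(5, 29)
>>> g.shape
(29, 11, 29)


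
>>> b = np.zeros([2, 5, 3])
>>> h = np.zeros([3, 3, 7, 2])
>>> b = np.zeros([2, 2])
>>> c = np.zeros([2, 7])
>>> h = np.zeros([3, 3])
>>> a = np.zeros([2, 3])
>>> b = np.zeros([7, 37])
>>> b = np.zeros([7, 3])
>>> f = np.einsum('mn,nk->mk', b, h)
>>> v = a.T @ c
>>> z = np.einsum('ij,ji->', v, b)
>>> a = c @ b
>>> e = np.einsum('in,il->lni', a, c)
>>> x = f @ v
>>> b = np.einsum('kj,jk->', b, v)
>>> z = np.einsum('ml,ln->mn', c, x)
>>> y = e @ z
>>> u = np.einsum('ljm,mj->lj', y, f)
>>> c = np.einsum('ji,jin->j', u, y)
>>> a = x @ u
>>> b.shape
()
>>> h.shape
(3, 3)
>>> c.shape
(7,)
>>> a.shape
(7, 3)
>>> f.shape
(7, 3)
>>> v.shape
(3, 7)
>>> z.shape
(2, 7)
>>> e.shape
(7, 3, 2)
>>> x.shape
(7, 7)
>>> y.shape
(7, 3, 7)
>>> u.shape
(7, 3)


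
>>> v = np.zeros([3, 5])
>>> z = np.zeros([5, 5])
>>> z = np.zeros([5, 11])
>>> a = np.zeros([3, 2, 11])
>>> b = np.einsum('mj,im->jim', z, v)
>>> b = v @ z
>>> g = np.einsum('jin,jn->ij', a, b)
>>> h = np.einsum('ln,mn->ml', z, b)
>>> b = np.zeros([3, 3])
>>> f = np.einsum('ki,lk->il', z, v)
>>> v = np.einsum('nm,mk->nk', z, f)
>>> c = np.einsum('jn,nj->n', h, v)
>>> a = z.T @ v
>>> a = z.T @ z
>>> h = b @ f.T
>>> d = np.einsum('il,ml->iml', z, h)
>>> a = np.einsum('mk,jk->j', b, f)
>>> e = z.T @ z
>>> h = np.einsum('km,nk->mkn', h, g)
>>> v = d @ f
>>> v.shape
(5, 3, 3)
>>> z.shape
(5, 11)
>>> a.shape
(11,)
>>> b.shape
(3, 3)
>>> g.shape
(2, 3)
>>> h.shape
(11, 3, 2)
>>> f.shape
(11, 3)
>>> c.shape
(5,)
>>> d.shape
(5, 3, 11)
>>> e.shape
(11, 11)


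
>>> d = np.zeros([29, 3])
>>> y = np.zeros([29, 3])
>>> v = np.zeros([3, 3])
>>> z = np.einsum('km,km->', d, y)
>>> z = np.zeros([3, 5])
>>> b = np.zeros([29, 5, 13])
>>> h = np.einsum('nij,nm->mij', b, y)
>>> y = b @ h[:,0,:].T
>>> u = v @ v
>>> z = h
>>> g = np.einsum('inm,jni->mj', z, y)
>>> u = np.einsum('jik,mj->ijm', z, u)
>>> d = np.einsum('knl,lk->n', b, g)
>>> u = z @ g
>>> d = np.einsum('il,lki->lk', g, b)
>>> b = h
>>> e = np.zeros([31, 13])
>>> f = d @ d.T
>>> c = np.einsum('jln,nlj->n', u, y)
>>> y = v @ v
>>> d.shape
(29, 5)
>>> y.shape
(3, 3)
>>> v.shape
(3, 3)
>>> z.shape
(3, 5, 13)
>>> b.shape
(3, 5, 13)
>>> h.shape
(3, 5, 13)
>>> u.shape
(3, 5, 29)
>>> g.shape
(13, 29)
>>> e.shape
(31, 13)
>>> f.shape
(29, 29)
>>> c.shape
(29,)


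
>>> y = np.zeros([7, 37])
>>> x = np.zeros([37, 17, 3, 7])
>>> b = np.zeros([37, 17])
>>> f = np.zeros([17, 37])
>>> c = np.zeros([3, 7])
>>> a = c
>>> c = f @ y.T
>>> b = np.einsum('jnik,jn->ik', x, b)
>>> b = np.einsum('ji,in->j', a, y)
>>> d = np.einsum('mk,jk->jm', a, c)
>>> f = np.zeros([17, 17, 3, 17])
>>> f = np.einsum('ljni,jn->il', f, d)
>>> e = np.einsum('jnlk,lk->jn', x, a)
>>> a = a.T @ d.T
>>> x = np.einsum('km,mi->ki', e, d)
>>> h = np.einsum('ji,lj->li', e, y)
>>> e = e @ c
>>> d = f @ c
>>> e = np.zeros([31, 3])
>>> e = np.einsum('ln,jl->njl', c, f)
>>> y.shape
(7, 37)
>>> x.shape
(37, 3)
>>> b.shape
(3,)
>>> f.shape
(17, 17)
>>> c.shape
(17, 7)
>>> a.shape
(7, 17)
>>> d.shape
(17, 7)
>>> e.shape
(7, 17, 17)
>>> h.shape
(7, 17)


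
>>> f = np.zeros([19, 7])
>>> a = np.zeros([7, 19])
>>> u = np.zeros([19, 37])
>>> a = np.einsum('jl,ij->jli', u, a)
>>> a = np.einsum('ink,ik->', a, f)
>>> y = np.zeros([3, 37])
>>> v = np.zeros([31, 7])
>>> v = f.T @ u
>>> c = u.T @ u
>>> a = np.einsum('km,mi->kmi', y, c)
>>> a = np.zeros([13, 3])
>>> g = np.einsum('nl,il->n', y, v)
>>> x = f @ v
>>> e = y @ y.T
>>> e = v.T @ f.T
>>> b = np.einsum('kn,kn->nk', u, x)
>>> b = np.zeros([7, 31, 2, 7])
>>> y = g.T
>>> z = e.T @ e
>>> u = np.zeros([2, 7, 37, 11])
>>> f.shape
(19, 7)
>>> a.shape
(13, 3)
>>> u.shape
(2, 7, 37, 11)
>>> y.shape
(3,)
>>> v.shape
(7, 37)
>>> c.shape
(37, 37)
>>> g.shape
(3,)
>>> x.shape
(19, 37)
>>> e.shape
(37, 19)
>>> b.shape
(7, 31, 2, 7)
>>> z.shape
(19, 19)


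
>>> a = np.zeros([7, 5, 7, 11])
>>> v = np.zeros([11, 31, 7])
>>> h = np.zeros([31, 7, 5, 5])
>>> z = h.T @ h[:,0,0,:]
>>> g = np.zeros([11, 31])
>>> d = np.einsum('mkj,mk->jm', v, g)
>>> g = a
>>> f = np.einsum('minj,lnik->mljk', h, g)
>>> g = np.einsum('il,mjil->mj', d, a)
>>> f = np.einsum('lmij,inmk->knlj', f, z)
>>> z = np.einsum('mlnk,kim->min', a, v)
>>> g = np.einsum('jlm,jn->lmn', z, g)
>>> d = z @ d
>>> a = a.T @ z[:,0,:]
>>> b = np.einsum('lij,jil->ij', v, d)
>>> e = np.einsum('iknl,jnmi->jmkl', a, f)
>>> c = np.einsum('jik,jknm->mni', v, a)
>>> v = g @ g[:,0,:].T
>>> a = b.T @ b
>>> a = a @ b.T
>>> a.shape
(7, 31)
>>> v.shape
(31, 7, 31)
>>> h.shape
(31, 7, 5, 5)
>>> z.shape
(7, 31, 7)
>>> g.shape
(31, 7, 5)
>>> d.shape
(7, 31, 11)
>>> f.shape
(5, 5, 31, 11)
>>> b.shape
(31, 7)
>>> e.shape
(5, 31, 7, 7)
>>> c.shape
(7, 5, 31)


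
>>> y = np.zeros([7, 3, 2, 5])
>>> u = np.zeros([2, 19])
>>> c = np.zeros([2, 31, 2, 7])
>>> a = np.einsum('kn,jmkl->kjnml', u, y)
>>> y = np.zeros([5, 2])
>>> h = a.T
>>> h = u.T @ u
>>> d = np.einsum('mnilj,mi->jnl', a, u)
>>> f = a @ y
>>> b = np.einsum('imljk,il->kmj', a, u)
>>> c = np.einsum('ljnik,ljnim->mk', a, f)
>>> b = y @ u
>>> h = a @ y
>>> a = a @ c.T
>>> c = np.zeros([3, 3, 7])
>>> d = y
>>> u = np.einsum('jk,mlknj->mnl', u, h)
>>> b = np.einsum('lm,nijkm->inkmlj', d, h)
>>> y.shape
(5, 2)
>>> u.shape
(2, 3, 7)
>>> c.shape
(3, 3, 7)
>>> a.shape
(2, 7, 19, 3, 2)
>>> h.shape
(2, 7, 19, 3, 2)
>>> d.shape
(5, 2)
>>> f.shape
(2, 7, 19, 3, 2)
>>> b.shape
(7, 2, 3, 2, 5, 19)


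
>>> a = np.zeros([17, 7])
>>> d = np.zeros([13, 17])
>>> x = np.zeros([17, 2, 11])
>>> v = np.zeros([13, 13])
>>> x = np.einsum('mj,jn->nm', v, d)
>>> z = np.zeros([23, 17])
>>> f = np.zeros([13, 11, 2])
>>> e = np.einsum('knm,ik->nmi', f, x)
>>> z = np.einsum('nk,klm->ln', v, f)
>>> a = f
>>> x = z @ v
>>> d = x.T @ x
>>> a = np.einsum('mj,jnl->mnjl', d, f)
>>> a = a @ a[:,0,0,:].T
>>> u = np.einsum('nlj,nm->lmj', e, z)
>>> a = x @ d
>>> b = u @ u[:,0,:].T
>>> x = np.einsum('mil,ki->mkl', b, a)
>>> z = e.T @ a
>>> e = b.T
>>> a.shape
(11, 13)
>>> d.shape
(13, 13)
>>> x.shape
(2, 11, 2)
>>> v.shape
(13, 13)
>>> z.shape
(17, 2, 13)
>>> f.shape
(13, 11, 2)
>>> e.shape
(2, 13, 2)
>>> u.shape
(2, 13, 17)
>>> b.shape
(2, 13, 2)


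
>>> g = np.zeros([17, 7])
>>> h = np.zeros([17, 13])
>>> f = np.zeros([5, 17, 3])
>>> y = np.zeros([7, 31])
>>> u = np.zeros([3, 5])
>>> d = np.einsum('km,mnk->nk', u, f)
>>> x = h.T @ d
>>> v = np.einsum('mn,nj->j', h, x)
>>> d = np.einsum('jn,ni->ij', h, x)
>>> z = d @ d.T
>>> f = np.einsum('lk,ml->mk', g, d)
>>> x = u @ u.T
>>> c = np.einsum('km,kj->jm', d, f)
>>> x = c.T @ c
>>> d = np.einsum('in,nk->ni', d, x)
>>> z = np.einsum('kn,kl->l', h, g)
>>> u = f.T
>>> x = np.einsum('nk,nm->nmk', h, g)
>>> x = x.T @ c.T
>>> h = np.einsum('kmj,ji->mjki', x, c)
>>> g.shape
(17, 7)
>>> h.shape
(7, 7, 13, 17)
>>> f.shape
(3, 7)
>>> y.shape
(7, 31)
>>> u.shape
(7, 3)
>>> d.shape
(17, 3)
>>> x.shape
(13, 7, 7)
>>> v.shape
(3,)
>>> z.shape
(7,)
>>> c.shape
(7, 17)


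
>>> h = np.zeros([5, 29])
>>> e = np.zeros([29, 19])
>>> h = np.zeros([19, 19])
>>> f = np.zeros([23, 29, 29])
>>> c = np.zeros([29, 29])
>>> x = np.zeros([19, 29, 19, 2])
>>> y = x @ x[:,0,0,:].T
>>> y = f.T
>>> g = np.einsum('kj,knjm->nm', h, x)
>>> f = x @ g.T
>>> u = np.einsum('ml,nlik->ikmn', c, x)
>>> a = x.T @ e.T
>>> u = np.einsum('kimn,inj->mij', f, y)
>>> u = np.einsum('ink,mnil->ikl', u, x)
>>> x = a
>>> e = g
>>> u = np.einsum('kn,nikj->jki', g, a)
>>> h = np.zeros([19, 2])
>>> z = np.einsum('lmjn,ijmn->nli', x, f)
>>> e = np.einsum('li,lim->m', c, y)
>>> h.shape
(19, 2)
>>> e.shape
(23,)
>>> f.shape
(19, 29, 19, 29)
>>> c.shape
(29, 29)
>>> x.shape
(2, 19, 29, 29)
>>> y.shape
(29, 29, 23)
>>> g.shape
(29, 2)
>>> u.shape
(29, 29, 19)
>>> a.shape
(2, 19, 29, 29)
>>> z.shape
(29, 2, 19)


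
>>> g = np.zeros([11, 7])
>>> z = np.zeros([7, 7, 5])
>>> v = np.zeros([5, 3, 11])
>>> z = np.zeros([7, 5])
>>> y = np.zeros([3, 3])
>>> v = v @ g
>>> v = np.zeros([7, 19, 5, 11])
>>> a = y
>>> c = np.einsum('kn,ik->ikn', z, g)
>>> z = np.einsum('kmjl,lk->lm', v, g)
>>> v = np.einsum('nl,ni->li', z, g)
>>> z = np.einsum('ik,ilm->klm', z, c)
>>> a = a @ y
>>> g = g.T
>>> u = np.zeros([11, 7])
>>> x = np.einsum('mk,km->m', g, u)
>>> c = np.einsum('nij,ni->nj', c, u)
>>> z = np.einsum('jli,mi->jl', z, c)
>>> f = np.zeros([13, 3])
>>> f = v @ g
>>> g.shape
(7, 11)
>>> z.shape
(19, 7)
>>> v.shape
(19, 7)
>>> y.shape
(3, 3)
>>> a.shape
(3, 3)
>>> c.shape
(11, 5)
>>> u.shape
(11, 7)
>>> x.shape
(7,)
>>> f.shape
(19, 11)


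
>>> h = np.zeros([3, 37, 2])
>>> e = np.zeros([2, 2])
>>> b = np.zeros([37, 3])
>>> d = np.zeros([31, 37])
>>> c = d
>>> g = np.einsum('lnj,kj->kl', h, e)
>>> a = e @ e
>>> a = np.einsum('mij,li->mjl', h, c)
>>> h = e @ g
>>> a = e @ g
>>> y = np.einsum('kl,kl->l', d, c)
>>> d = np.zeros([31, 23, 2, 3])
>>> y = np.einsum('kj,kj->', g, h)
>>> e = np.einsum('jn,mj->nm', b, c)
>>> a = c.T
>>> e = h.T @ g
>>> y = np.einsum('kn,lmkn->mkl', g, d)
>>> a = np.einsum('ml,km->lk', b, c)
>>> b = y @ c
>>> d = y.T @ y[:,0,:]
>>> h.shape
(2, 3)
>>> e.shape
(3, 3)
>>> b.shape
(23, 2, 37)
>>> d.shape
(31, 2, 31)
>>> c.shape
(31, 37)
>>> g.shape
(2, 3)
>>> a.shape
(3, 31)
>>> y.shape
(23, 2, 31)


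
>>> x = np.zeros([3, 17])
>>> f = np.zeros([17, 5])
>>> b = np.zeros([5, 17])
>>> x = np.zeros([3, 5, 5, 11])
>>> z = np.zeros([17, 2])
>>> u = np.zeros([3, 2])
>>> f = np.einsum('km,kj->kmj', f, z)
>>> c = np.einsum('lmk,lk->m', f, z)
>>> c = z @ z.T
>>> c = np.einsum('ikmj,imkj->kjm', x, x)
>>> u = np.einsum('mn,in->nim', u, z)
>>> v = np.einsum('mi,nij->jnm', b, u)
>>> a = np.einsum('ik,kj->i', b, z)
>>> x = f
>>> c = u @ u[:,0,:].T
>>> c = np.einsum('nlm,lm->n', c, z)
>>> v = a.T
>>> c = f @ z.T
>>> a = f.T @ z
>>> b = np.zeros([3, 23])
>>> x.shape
(17, 5, 2)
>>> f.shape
(17, 5, 2)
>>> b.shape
(3, 23)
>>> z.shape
(17, 2)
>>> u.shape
(2, 17, 3)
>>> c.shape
(17, 5, 17)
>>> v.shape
(5,)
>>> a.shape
(2, 5, 2)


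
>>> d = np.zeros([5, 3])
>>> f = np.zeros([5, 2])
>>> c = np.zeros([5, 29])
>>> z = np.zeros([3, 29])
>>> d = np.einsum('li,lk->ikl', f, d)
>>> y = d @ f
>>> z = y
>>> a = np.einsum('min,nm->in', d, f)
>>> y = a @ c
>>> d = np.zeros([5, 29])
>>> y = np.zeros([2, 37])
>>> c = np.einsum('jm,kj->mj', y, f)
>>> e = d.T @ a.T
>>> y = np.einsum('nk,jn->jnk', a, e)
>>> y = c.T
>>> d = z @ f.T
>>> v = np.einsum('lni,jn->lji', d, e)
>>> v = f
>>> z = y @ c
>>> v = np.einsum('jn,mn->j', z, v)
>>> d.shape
(2, 3, 5)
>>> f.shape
(5, 2)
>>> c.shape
(37, 2)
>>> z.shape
(2, 2)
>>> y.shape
(2, 37)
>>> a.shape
(3, 5)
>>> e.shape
(29, 3)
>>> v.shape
(2,)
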